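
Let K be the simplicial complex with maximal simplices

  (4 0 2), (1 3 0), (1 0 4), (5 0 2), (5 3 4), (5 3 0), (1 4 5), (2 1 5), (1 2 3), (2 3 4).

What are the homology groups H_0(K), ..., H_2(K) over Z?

H_0 = Z,  H_1 = Z/2,  H_2 = 0.

K has 6 vertices, 15 edges, 10 triangles.
rank ∂_0 = 0, rank ∂_1 = 5 ⇒ b_0 = 6 − 0 − 5 = 1; all invariant factors of ∂_1 are 1 so no torsion. So H_0 = Z.
rank ∂_1 = 5, rank ∂_2 = 10 ⇒ b_1 = 15 − 5 − 10 = 0; ∂_2 has invariant factor(s) [2] giving torsion. So H_1 = Z/2.
rank ∂_2 = 10, rank ∂_3 = 0 ⇒ b_2 = 10 − 10 − 0 = 0. So H_2 = 0.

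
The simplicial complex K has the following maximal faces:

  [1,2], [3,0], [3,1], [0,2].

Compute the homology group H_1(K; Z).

H_1 ≅ Z.

Order the vertices as 0 < 1 < 2 < 3. Listing each simplex with vertices in this order, K has dimension 1 with simplices:

  0-simplices (4): [0], [1], [2], [3]
  1-simplices (4): [0,2], [0,3], [1,2], [1,3]

Hence C_0 ≅ Z^4, C_1 ≅ Z^4.

∂_1: C_1 → C_0 is given by ∂[p,q] = [q] − [p]. For instance
  ∂[0,2] = [2] − [0].
As a 4×4 matrix over Z this has rank 3, with invariant factors (1,1,1).

Now H_k = ker ∂_k / im ∂_{k+1}, so:

  H_1: rank ker ∂_1 − rank ∂_2 = (4 − 3) − 0 = 1, and there is no ∂_2, so H_1 ≅ Z.

(K is a triangulation of the circle S^1.)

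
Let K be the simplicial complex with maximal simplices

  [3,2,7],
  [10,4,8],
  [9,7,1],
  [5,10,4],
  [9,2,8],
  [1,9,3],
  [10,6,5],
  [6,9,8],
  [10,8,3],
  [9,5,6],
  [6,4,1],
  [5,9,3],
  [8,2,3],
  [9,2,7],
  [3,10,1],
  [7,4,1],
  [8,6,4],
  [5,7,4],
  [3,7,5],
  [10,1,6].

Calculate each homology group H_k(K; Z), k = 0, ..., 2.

We work with the vertex ordering 1 < 2 < 3 < 4 < 5 < 6 < 7 < 8 < 9 < 10. The simplices of K, each written with vertices in increasing order, are:

  0-simplices (10): [1], [2], [3], [4], [5], [6], [7], [8], [9], [10]
  1-simplices (30): (30 of them)
  2-simplices (20): (20 of them)

Hence C_0 ≅ Z^10, C_1 ≅ Z^30, C_2 ≅ Z^20.

The boundary map ∂_1: C_1 → C_0 is given by ∂[p,q] = [q] − [p]. For instance
  ∂[4,10] = [10] − [4].
The resulting 10×30 matrix has rank 9, and its Smith normal form has invariant factors (1,1,1,1,1,1,1,1,1).

Boundary ∂_2: C_2 → C_1 acts by ∂[p,q,r] = [q,r] − [p,r] + [p,q]. For instance
  ∂[4,8,10] = [8,10] − [4,10] + [4,8],
  ∂[1,3,10] = [3,10] − [1,10] + [1,3].
This gives a 30×20 integer matrix of rank 20; reducing to Smith normal form yields diagonal entries (1,1,1,1,1,1,1,1,1,1,1,1,1,1,1,1,1,1,1,2).

Now H_k = ker ∂_k / im ∂_{k+1}, so:

  H_0: rank C_0 − rank ∂_1 = 10 − 9 = 1, and the invariant factors of ∂_1 are all 1, so H_0 ≅ Z.
  H_1: rank ker ∂_1 − rank ∂_2 = (30 − 9) − 20 = 1, and ∂_2 has invariant factor 2 > 1, so H_1 ≅ Z × Z/2.
  H_2: rank ker ∂_2 − rank ∂_3 = (20 − 20) − 0 = 0, and there is no ∂_3, so H_2 ≅ 0.

As a check, the Euler characteristic is 10 − 30 + 20 = 0, which agrees with 1 − 1 + 0 = 0.

H_0 = Z,  H_1 = Z × Z/2,  H_2 = 0.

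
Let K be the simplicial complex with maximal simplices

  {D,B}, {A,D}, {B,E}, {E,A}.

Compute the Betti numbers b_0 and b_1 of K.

Take the total order A < B < D < E on the vertex set. Then K (dimension 1) consists of the simplices:

  0-simplices (4): A, B, D, E
  1-simplices (4): AD, AE, BD, BE

Hence C_0 ≅ Z^4, C_1 ≅ Z^4.

Boundary ∂_1: C_1 → C_0 maps an edge to its endpoints' difference, ∂[p,q] = q − p.
The resulting 4×4 matrix has rank 3, and its Smith normal form has invariant factors (1,1,1).

Computing H_k = (kernel of ∂_k) / (image of ∂_{k+1}):

  H_0: rank C_0 − rank ∂_1 = 4 − 3 = 1, and the invariant factors of ∂_1 are all 1, so H_0 = Z.
  H_1: rank ker ∂_1 − rank ∂_2 = (4 − 3) − 0 = 1, and there is no ∂_2, so H_1 = Z.

Hence the Betti numbers are b_0 = 1, b_1 = 1.

b_0 = 1, b_1 = 1.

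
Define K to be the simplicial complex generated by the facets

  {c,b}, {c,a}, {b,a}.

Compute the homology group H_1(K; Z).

H_1 = Z.

K has 3 vertices, 3 edges.
rank ∂_1 = 2, rank ∂_2 = 0 ⇒ b_1 = 3 − 2 − 0 = 1. So H_1 ≅ Z.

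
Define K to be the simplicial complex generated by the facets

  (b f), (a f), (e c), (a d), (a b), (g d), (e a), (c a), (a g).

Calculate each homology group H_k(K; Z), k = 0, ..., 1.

H_0 ≅ Z,  H_1 ≅ Z^3.

Fix the vertex order a < b < c < d < e < f < g and write every simplex with vertices in increasing order. Then dim K = 1 and the simplices of K are:

  0-simplices (7): a, b, c, d, e, f, g
  1-simplices (9): ab, ac, ad, ae, af, ag, bf, ce, dg

so the chain groups are C_0 ≅ Z^7, C_1 ≅ Z^9.

The boundary map ∂_1: C_1 → C_0 maps an edge to its endpoints' difference, ∂[p,q] = q − p. For instance
  ∂ac = c − a.
The 7×9 boundary matrix has rank 6 and Smith normal form diag(1,1,1,1,1,1).

Computing H_k = (kernel of ∂_k) / (image of ∂_{k+1}):

  H_0: rank C_0 − rank ∂_1 = 7 − 6 = 1, and the invariant factors of ∂_1 are all 1, so H_0 ≅ Z.
  H_1: rank ker ∂_1 − rank ∂_2 = (9 − 6) − 0 = 3, and there is no ∂_2, so H_1 ≅ Z^3.

(K is a triangulation of a wedge of 3 circles.)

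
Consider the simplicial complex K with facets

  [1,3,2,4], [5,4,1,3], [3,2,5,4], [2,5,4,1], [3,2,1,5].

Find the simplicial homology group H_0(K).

K has 5 vertices, 10 edges, 10 triangles, 5 3-simplices.
rank ∂_0 = 0, rank ∂_1 = 4 ⇒ b_0 = 5 − 0 − 4 = 1; all invariant factors of ∂_1 are 1 so no torsion. So H_0 = Z.

H_0 ≅ Z.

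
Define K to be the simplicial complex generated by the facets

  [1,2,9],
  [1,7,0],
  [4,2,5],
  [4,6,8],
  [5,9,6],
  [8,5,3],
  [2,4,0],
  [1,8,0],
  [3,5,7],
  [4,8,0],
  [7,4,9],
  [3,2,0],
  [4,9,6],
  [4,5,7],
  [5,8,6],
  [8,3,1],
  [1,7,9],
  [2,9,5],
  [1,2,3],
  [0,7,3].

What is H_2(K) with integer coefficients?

H_2 = 0.

Take the total order 0 < 1 < 2 < 3 < 4 < 5 < 6 < 7 < 8 < 9 on the vertex set. Then K (dimension 2) consists of the simplices:

  0-simplices (10): [0], [1], [2], [3], [4], [5], [6], [7], [8], [9]
  1-simplices (30): (30 of them)
  2-simplices (20): (20 of them)

so the chain groups are C_0 ≅ Z^10, C_1 ≅ Z^30, C_2 ≅ Z^20.

∂_1: C_1 → C_0 is given by ∂[p,q] = [q] − [p].
The resulting 10×30 matrix has rank 9, and its Smith normal form has invariant factors (1,1,1,1,1,1,1,1,1).

∂_2: C_2 → C_1 acts by ∂[p,q,r] = [q,r] − [p,r] + [p,q]. For instance
  ∂[1,7,9] = [7,9] − [1,9] + [1,7],
  ∂[0,2,4] = [2,4] − [0,4] + [0,2].
The 30×20 boundary matrix has rank 20 and Smith normal form diag(1,1,1,1,1,1,1,1,1,1,1,1,1,1,1,1,1,1,1,2).

Now H_k = ker ∂_k / im ∂_{k+1}, so:

  H_2: rank ker ∂_2 − rank ∂_3 = (20 − 20) − 0 = 0, and there is no ∂_3, so H_2 ≅ 0.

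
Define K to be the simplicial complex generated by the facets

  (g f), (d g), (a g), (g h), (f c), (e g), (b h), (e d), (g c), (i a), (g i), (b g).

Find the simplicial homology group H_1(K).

Order the vertices as a < b < c < d < e < f < g < h < i. Listing each simplex with vertices in this order, K has dimension 1 with simplices:

  0-simplices (9): a, b, c, d, e, f, g, h, i
  1-simplices (12): ag, ai, bg, bh, cf, cg, de, dg, eg, fg, gh, gi

giving chain groups C_0 ≅ Z^9, C_1 ≅ Z^12.

Boundary ∂_1: C_1 → C_0 sends each edge [p,q] (with p < q) to q − p. For instance
  ∂gi = i − g.
The 9×12 boundary matrix has rank 8 and Smith normal form diag(1,1,1,1,1,1,1,1).

From H_k ≅ ker(∂_k) / im(∂_{k+1}) we obtain:

  H_1: rank ker ∂_1 − rank ∂_2 = (12 − 8) − 0 = 4, and there is no ∂_2, so H_1 ≅ Z^4.

H_1 = Z^4.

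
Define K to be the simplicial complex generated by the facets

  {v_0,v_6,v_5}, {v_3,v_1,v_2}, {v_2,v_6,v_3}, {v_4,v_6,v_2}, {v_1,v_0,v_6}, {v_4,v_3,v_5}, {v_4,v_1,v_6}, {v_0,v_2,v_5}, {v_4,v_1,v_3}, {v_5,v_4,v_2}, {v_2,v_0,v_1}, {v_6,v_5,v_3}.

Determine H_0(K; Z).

Order the vertices as v_0 < v_1 < v_2 < v_3 < v_4 < v_5 < v_6. Listing each simplex with vertices in this order, K has dimension 2 with simplices:

  0-simplices (7): [v_0], [v_1], [v_2], [v_3], [v_4], [v_5], [v_6]
  1-simplices (18): (18 of them)
  2-simplices (12): (12 of them)

Hence C_0 ≅ Z^7, C_1 ≅ Z^18, C_2 ≅ Z^12.

∂_1: C_1 → C_0 is given by ∂[p,q] = [q] − [p]. For instance
  ∂[v_2,v_5] = [v_5] − [v_2].
As a 7×18 matrix over Z this has rank 6, with invariant factors (1,1,1,1,1,1).

The boundary map ∂_2: C_2 → C_1 acts by ∂[p,q,r] = [q,r] − [p,r] + [p,q]. For instance
  ∂[v_1,v_3,v_4] = [v_3,v_4] − [v_1,v_4] + [v_1,v_3],
  ∂[v_2,v_3,v_6] = [v_3,v_6] − [v_2,v_6] + [v_2,v_3].
The 18×12 boundary matrix has rank 12 and Smith normal form diag(1,1,1,1,1,1,1,1,1,1,1,2).

From H_k ≅ ker(∂_k) / im(∂_{k+1}) we obtain:

  H_0: rank C_0 − rank ∂_1 = 7 − 6 = 1, and the invariant factors of ∂_1 are all 1, so H_0 = Z.

H_0 ≅ Z.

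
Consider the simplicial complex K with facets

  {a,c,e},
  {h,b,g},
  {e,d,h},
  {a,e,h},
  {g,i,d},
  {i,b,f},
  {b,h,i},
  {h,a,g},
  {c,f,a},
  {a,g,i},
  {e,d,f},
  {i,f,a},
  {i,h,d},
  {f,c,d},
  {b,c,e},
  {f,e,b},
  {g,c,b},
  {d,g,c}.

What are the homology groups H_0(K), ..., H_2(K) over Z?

Order the vertices as a < b < c < d < e < f < g < h < i. Listing each simplex with vertices in this order, K has dimension 2 with simplices:

  0-simplices (9): a, b, c, d, e, f, g, h, i
  1-simplices (27): ac, ae, af, ag, ah, ai, bc, be, bf, bg, bh, bi, cd, ce, cf, cg, de, df, dg, dh, di, ef, eh, fi, gh, gi, hi
  2-simplices (18): ace, acf, aeh, afi, agh, agi, bce, bcg, bef, bfi, bgh, bhi, cdf, cdg, def, deh, dgi, dhi

so the chain groups are C_0 ≅ Z^9, C_1 ≅ Z^27, C_2 ≅ Z^18.

The boundary map ∂_1: C_1 → C_0 is given by ∂[p,q] = [q] − [p]. For instance
  ∂ef = f − e.
This gives a 9×27 integer matrix of rank 8; reducing to Smith normal form yields diagonal entries (1,1,1,1,1,1,1,1).

The boundary map ∂_2: C_2 → C_1 sends each 2-simplex [p,q,r] to [q,r] − [p,r] + [p,q]. For instance
  ∂afi = fi − ai + af,
  ∂dhi = hi − di + dh.
The 27×18 boundary matrix has rank 18 and Smith normal form diag(1,1,1,1,1,1,1,1,1,1,1,1,1,1,1,1,1,2).

From H_k ≅ ker(∂_k) / im(∂_{k+1}) we obtain:

  H_0: rank C_0 − rank ∂_1 = 9 − 8 = 1, and the invariant factors of ∂_1 are all 1, so H_0 ≅ Z.
  H_1: rank ker ∂_1 − rank ∂_2 = (27 − 8) − 18 = 1, and ∂_2 has invariant factor 2 > 1, so H_1 ≅ Z ⊕ Z/2.
  H_2: rank ker ∂_2 − rank ∂_3 = (18 − 18) − 0 = 0, and there is no ∂_3, so H_2 ≅ 0.

H_0 ≅ Z,  H_1 ≅ Z ⊕ Z/2,  H_2 = 0.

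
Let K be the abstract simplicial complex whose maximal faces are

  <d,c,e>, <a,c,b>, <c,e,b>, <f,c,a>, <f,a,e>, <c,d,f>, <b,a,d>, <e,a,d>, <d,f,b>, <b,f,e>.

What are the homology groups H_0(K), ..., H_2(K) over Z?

Take the total order a < b < c < d < e < f on the vertex set. Then K (dimension 2) consists of the simplices:

  0-simplices (6): a, b, c, d, e, f
  1-simplices (15): ab, ac, ad, ae, af, bc, bd, be, bf, cd, ce, cf, de, df, ef
  2-simplices (10): abc, abd, acf, ade, aef, bce, bdf, bef, cde, cdf

giving chain groups C_0 ≅ Z^6, C_1 ≅ Z^15, C_2 ≅ Z^10.

∂_1: C_1 → C_0 is given by ∂[p,q] = [q] − [p]. For instance
  ∂bc = c − b.
The resulting 6×15 matrix has rank 5, and its Smith normal form has invariant factors (1,1,1,1,1).

∂_2: C_2 → C_1 acts by ∂[p,q,r] = [q,r] − [p,r] + [p,q]. For instance
  ∂bce = ce − be + bc,
  ∂cde = de − ce + cd.
The resulting 15×10 matrix has rank 10, and its Smith normal form has invariant factors (1,1,1,1,1,1,1,1,1,2).

Reading off H_k = ker ∂_k / im ∂_{k+1}:

  H_0: rank C_0 − rank ∂_1 = 6 − 5 = 1, and the invariant factors of ∂_1 are all 1, so H_0 = Z.
  H_1: rank ker ∂_1 − rank ∂_2 = (15 − 5) − 10 = 0, and ∂_2 has invariant factor 2 > 1, so H_1 = Z/2Z.
  H_2: rank ker ∂_2 − rank ∂_3 = (10 − 10) − 0 = 0, and there is no ∂_3, so H_2 = 0.

(K is a triangulation of the real projective plane RP^2.)

H_0 = Z,  H_1 = Z/2Z,  H_2 = 0.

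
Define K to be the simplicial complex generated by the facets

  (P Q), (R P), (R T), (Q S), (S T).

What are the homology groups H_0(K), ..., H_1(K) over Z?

H_0 = Z,  H_1 = Z.

We work with the vertex ordering P < Q < R < S < T. The simplices of K, each written with vertices in increasing order, are:

  0-simplices (5): P, Q, R, S, T
  1-simplices (5): PQ, PR, QS, RT, ST

so the chain groups are C_0 ≅ Z^5, C_1 ≅ Z^5.

∂_1: C_1 → C_0 sends each edge [p,q] (with p < q) to q − p. For instance
  ∂ST = T − S.
This gives a 5×5 integer matrix of rank 4; reducing to Smith normal form yields diagonal entries (1,1,1,1).

Now H_k = ker ∂_k / im ∂_{k+1}, so:

  H_0: rank C_0 − rank ∂_1 = 5 − 4 = 1, and the invariant factors of ∂_1 are all 1, so H_0 ≅ Z.
  H_1: rank ker ∂_1 − rank ∂_2 = (5 − 4) − 0 = 1, and there is no ∂_2, so H_1 ≅ Z.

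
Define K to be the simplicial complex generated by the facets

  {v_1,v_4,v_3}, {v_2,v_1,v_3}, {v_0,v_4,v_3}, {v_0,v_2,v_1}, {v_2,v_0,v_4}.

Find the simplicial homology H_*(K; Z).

H_0 ≅ Z,  H_1 ≅ Z,  H_2 = 0.

Fix the vertex order v_0 < v_1 < v_2 < v_3 < v_4 and write every simplex with vertices in increasing order. Then dim K = 2 and the simplices of K are:

  0-simplices (5): [v_0], [v_1], [v_2], [v_3], [v_4]
  1-simplices (10): [v_0,v_1], [v_0,v_2], [v_0,v_3], [v_0,v_4], [v_1,v_2], [v_1,v_3], [v_1,v_4], [v_2,v_3], [v_2,v_4], [v_3,v_4]
  2-simplices (5): [v_0,v_1,v_2], [v_0,v_2,v_4], [v_0,v_3,v_4], [v_1,v_2,v_3], [v_1,v_3,v_4]

giving chain groups C_0 ≅ Z^5, C_1 ≅ Z^10, C_2 ≅ Z^5.

Boundary ∂_1: C_1 → C_0 is given by ∂[p,q] = [q] − [p].
The resulting 5×10 matrix has rank 4, and its Smith normal form has invariant factors (1,1,1,1).

Boundary ∂_2: C_2 → C_1 acts by ∂[p,q,r] = [q,r] − [p,r] + [p,q]. For instance
  ∂[v_1,v_3,v_4] = [v_3,v_4] − [v_1,v_4] + [v_1,v_3],
  ∂[v_1,v_2,v_3] = [v_2,v_3] − [v_1,v_3] + [v_1,v_2].
The resulting 10×5 matrix has rank 5, and its Smith normal form has invariant factors (1,1,1,1,1).

Computing H_k = (kernel of ∂_k) / (image of ∂_{k+1}):

  H_0: rank C_0 − rank ∂_1 = 5 − 4 = 1, and the invariant factors of ∂_1 are all 1, so H_0 = Z.
  H_1: rank ker ∂_1 − rank ∂_2 = (10 − 4) − 5 = 1, and the invariant factors of ∂_2 are all 1, so H_1 = Z.
  H_2: rank ker ∂_2 − rank ∂_3 = (5 − 5) − 0 = 0, and there is no ∂_3, so H_2 = 0.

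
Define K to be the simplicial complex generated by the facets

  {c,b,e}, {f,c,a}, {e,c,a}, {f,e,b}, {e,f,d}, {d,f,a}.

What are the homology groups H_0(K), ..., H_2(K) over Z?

Fix the vertex order a < b < c < d < e < f and write every simplex with vertices in increasing order. Then dim K = 2 and the simplices of K are:

  0-simplices (6): a, b, c, d, e, f
  1-simplices (12): ac, ad, ae, af, bc, be, bf, ce, cf, de, df, ef
  2-simplices (6): ace, acf, adf, bce, bef, def

giving chain groups C_0 ≅ Z^6, C_1 ≅ Z^12, C_2 ≅ Z^6.

Boundary ∂_1: C_1 → C_0 sends each edge [p,q] (with p < q) to q − p.
The 6×12 boundary matrix has rank 5 and Smith normal form diag(1,1,1,1,1).

∂_2: C_2 → C_1 maps a triangle to the signed sum of its edges. For instance
  ∂bef = ef − bf + be,
  ∂adf = df − af + ad.
The 12×6 boundary matrix has rank 6 and Smith normal form diag(1,1,1,1,1,1).

Computing H_k = (kernel of ∂_k) / (image of ∂_{k+1}):

  H_0: rank C_0 − rank ∂_1 = 6 − 5 = 1, and the invariant factors of ∂_1 are all 1, so H_0 ≅ Z.
  H_1: rank ker ∂_1 − rank ∂_2 = (12 − 5) − 6 = 1, and the invariant factors of ∂_2 are all 1, so H_1 ≅ Z.
  H_2: rank ker ∂_2 − rank ∂_3 = (6 − 6) − 0 = 0, and there is no ∂_3, so H_2 ≅ 0.

As a check, the Euler characteristic is 6 − 12 + 6 = 0, which agrees with 1 − 1 + 0 = 0.

H_0 ≅ Z,  H_1 ≅ Z,  H_2 = 0.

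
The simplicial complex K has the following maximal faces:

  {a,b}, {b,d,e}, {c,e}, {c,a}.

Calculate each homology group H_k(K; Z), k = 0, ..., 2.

Take the total order a < b < c < d < e on the vertex set. Then K (dimension 2) consists of the simplices:

  0-simplices (5): a, b, c, d, e
  1-simplices (6): ab, ac, bd, be, ce, de
  2-simplices (1): bde

so the chain groups are C_0 ≅ Z^5, C_1 ≅ Z^6, C_2 ≅ Z^1.

Boundary ∂_1: C_1 → C_0 is given by ∂[p,q] = [q] − [p].
The resulting 5×6 matrix has rank 4, and its Smith normal form has invariant factors (1,1,1,1).

The boundary map ∂_2: C_2 → C_1 maps a triangle to the signed sum of its edges. For instance
  ∂bde = de − be + bd.
This gives a 6×1 integer matrix of rank 1; reducing to Smith normal form yields diagonal entries (1).

Reading off H_k = ker ∂_k / im ∂_{k+1}:

  H_0: rank C_0 − rank ∂_1 = 5 − 4 = 1, and the invariant factors of ∂_1 are all 1, so H_0 ≅ Z.
  H_1: rank ker ∂_1 − rank ∂_2 = (6 − 4) − 1 = 1, and the invariant factors of ∂_2 are all 1, so H_1 ≅ Z.
  H_2: rank ker ∂_2 − rank ∂_3 = (1 − 1) − 0 = 0, and there is no ∂_3, so H_2 ≅ 0.

H_0 ≅ Z,  H_1 ≅ Z,  H_2 = 0.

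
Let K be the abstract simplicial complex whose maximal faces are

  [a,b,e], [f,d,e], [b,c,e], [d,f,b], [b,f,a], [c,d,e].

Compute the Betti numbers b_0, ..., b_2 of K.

Fix the vertex order a < b < c < d < e < f and write every simplex with vertices in increasing order. Then dim K = 2 and the simplices of K are:

  0-simplices (6): a, b, c, d, e, f
  1-simplices (12): ab, ae, af, bc, bd, be, bf, cd, ce, de, df, ef
  2-simplices (6): abe, abf, bce, bdf, cde, def

giving chain groups C_0 ≅ Z^6, C_1 ≅ Z^12, C_2 ≅ Z^6.

∂_1: C_1 → C_0 sends each edge [p,q] (with p < q) to q − p. For instance
  ∂bd = d − b.
As a 6×12 matrix over Z this has rank 5, with invariant factors (1,1,1,1,1).

Boundary ∂_2: C_2 → C_1 sends each 2-simplex [p,q,r] to [q,r] − [p,r] + [p,q]. For instance
  ∂cde = de − ce + cd,
  ∂abe = be − ae + ab.
The 12×6 boundary matrix has rank 6 and Smith normal form diag(1,1,1,1,1,1).

Now H_k = ker ∂_k / im ∂_{k+1}, so:

  H_0: rank C_0 − rank ∂_1 = 6 − 5 = 1, and the invariant factors of ∂_1 are all 1, so H_0 ≅ Z.
  H_1: rank ker ∂_1 − rank ∂_2 = (12 − 5) − 6 = 1, and the invariant factors of ∂_2 are all 1, so H_1 ≅ Z.
  H_2: rank ker ∂_2 − rank ∂_3 = (6 − 6) − 0 = 0, and there is no ∂_3, so H_2 ≅ 0.

Hence the Betti numbers are b_0 = 1, b_1 = 1, b_2 = 0.

b_0 = 1, b_1 = 1, b_2 = 0.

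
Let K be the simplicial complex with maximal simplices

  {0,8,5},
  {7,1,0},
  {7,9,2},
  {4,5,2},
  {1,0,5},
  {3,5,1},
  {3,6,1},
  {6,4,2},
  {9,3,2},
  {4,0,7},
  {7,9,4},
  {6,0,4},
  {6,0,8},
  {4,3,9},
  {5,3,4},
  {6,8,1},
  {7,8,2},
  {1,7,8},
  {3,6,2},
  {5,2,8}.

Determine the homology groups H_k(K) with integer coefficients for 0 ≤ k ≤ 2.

Fix the vertex order 0 < 1 < 2 < 3 < 4 < 5 < 6 < 7 < 8 < 9 and write every simplex with vertices in increasing order. Then dim K = 2 and the simplices of K are:

  0-simplices (10): [0], [1], [2], [3], [4], [5], [6], [7], [8], [9]
  1-simplices (30): (30 of them)
  2-simplices (20): (20 of them)

so the chain groups are C_0 ≅ Z^10, C_1 ≅ Z^30, C_2 ≅ Z^20.

The boundary map ∂_1: C_1 → C_0 sends each edge [p,q] (with p < q) to q − p. For instance
  ∂[5,8] = [8] − [5].
As a 10×30 matrix over Z this has rank 9, with invariant factors (1,1,1,1,1,1,1,1,1).

∂_2: C_2 → C_1 sends each 2-simplex [p,q,r] to [q,r] − [p,r] + [p,q]. For instance
  ∂[1,7,8] = [7,8] − [1,8] + [1,7],
  ∂[1,3,6] = [3,6] − [1,6] + [1,3].
As a 30×20 matrix over Z this has rank 20, with invariant factors (1,1,1,1,1,1,1,1,1,1,1,1,1,1,1,1,1,1,1,2).

Computing H_k = (kernel of ∂_k) / (image of ∂_{k+1}):

  H_0: rank C_0 − rank ∂_1 = 10 − 9 = 1, and the invariant factors of ∂_1 are all 1, so H_0 = Z.
  H_1: rank ker ∂_1 − rank ∂_2 = (30 − 9) − 20 = 1, and ∂_2 has invariant factor 2 > 1, so H_1 = Z ⊕ Z/2.
  H_2: rank ker ∂_2 − rank ∂_3 = (20 − 20) − 0 = 0, and there is no ∂_3, so H_2 = 0.

(K is a triangulation of the Klein bottle.)

H_0 = Z,  H_1 = Z ⊕ Z/2,  H_2 = 0.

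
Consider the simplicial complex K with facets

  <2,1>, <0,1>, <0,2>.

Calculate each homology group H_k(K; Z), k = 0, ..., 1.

H_0 ≅ Z,  H_1 ≅ Z.

We work with the vertex ordering 0 < 1 < 2. The simplices of K, each written with vertices in increasing order, are:

  0-simplices (3): [0], [1], [2]
  1-simplices (3): [0,1], [0,2], [1,2]

so the chain groups are C_0 ≅ Z^3, C_1 ≅ Z^3.

Boundary ∂_1: C_1 → C_0 is given by ∂[p,q] = [q] − [p]. For instance
  ∂[0,2] = [2] − [0].
As a 3×3 matrix over Z this has rank 2, with invariant factors (1,1).

Reading off H_k = ker ∂_k / im ∂_{k+1}:

  H_0: rank C_0 − rank ∂_1 = 3 − 2 = 1, and the invariant factors of ∂_1 are all 1, so H_0 = Z.
  H_1: rank ker ∂_1 − rank ∂_2 = (3 − 2) − 0 = 1, and there is no ∂_2, so H_1 = Z.

As a check, the Euler characteristic is 3 − 3 = 0, which agrees with 1 − 1 = 0.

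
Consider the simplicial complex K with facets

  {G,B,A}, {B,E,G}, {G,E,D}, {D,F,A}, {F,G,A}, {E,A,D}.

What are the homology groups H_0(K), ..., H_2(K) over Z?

Fix the vertex order A < B < D < E < F < G and write every simplex with vertices in increasing order. Then dim K = 2 and the simplices of K are:

  0-simplices (6): A, B, D, E, F, G
  1-simplices (12): AB, AD, AE, AF, AG, BE, BG, DE, DF, DG, EG, FG
  2-simplices (6): ABG, ADE, ADF, AFG, BEG, DEG

giving chain groups C_0 ≅ Z^6, C_1 ≅ Z^12, C_2 ≅ Z^6.

Boundary ∂_1: C_1 → C_0 is given by ∂[p,q] = [q] − [p]. For instance
  ∂BE = E − B.
This gives a 6×12 integer matrix of rank 5; reducing to Smith normal form yields diagonal entries (1,1,1,1,1).

Boundary ∂_2: C_2 → C_1 maps a triangle to the signed sum of its edges. For instance
  ∂DEG = EG − DG + DE,
  ∂ABG = BG − AG + AB.
This gives a 12×6 integer matrix of rank 6; reducing to Smith normal form yields diagonal entries (1,1,1,1,1,1).

Computing H_k = (kernel of ∂_k) / (image of ∂_{k+1}):

  H_0: rank C_0 − rank ∂_1 = 6 − 5 = 1, and the invariant factors of ∂_1 are all 1, so H_0 = Z.
  H_1: rank ker ∂_1 − rank ∂_2 = (12 − 5) − 6 = 1, and the invariant factors of ∂_2 are all 1, so H_1 = Z.
  H_2: rank ker ∂_2 − rank ∂_3 = (6 − 6) − 0 = 0, and there is no ∂_3, so H_2 = 0.

(K is a triangulation of the cylinder S^1 x I.)

H_0 ≅ Z,  H_1 ≅ Z,  H_2 = 0.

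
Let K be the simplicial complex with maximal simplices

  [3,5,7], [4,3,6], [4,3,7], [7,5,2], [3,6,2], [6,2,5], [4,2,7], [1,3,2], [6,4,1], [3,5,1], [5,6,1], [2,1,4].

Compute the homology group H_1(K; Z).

H_1 ≅ Z/2.

Fix the vertex order 1 < 2 < 3 < 4 < 5 < 6 < 7 and write every simplex with vertices in increasing order. Then dim K = 2 and the simplices of K are:

  0-simplices (7): [1], [2], [3], [4], [5], [6], [7]
  1-simplices (18): [1,2], [1,3], [1,4], [1,5], [1,6], [2,3], [2,4], [2,5], [2,6], [2,7], [3,4], [3,5], [3,6], [3,7], [4,6], [4,7], [5,6], [5,7]
  2-simplices (12): [1,2,3], [1,2,4], [1,3,5], [1,4,6], [1,5,6], [2,3,6], [2,4,7], [2,5,6], [2,5,7], [3,4,6], [3,4,7], [3,5,7]

so the chain groups are C_0 ≅ Z^7, C_1 ≅ Z^18, C_2 ≅ Z^12.

The boundary map ∂_1: C_1 → C_0 is given by ∂[p,q] = [q] − [p].
The resulting 7×18 matrix has rank 6, and its Smith normal form has invariant factors (1,1,1,1,1,1).

The boundary map ∂_2: C_2 → C_1 sends each 2-simplex [p,q,r] to [q,r] − [p,r] + [p,q]. For instance
  ∂[1,4,6] = [4,6] − [1,6] + [1,4],
  ∂[2,4,7] = [4,7] − [2,7] + [2,4].
This gives a 18×12 integer matrix of rank 12; reducing to Smith normal form yields diagonal entries (1,1,1,1,1,1,1,1,1,1,1,2).

Computing H_k = (kernel of ∂_k) / (image of ∂_{k+1}):

  H_1: rank ker ∂_1 − rank ∂_2 = (18 − 6) − 12 = 0, and ∂_2 has invariant factor 2 > 1, so H_1 ≅ Z/2.

(K is a triangulation of the real projective plane RP^2.)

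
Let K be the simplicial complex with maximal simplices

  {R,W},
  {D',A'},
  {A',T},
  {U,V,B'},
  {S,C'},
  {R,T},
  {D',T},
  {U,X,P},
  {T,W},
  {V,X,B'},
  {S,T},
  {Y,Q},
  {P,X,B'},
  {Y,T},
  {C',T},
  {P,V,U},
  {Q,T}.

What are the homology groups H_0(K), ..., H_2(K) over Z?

H_0 ≅ Z^2,  H_1 ≅ Z^5,  H_2 = 0.

Take the total order P < Q < R < S < T < U < V < W < X < Y < A' < B' < C' < D' on the vertex set. Then K (dimension 2) consists of the simplices:

  0-simplices (14): [P], [Q], [R], [S], [T], [U], [V], [W], [X], [Y], [A'], [B'], [C'], [D']
  1-simplices (22): (22 of them)
  2-simplices (5): [P,U,V], [P,U,X], [P,X,B'], [U,V,B'], [V,X,B']

so the chain groups are C_0 ≅ Z^14, C_1 ≅ Z^22, C_2 ≅ Z^5.

Boundary ∂_1: C_1 → C_0 sends each edge [p,q] (with p < q) to q − p. For instance
  ∂[V,B'] = [B'] − [V].
As a 14×22 matrix over Z this has rank 12, with invariant factors (1,1,1,1,1,1,1,1,1,1,1,1).

Boundary ∂_2: C_2 → C_1 maps a triangle to the signed sum of its edges. For instance
  ∂[P,U,V] = [U,V] − [P,V] + [P,U],
  ∂[U,V,B'] = [V,B'] − [U,B'] + [U,V].
The 22×5 boundary matrix has rank 5 and Smith normal form diag(1,1,1,1,1).

Reading off H_k = ker ∂_k / im ∂_{k+1}:

  H_0: rank C_0 − rank ∂_1 = 14 − 12 = 2, and the invariant factors of ∂_1 are all 1, so H_0 ≅ Z^2.
  H_1: rank ker ∂_1 − rank ∂_2 = (22 − 12) − 5 = 5, and the invariant factors of ∂_2 are all 1, so H_1 ≅ Z^5.
  H_2: rank ker ∂_2 − rank ∂_3 = (5 − 5) − 0 = 0, and there is no ∂_3, so H_2 ≅ 0.

As a check, the Euler characteristic is 14 − 22 + 5 = -3, which agrees with 2 − 5 + 0 = -3.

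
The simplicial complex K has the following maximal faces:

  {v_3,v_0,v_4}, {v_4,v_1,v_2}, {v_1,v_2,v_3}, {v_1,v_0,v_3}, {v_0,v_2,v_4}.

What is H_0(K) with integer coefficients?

We work with the vertex ordering v_0 < v_1 < v_2 < v_3 < v_4. The simplices of K, each written with vertices in increasing order, are:

  0-simplices (5): [v_0], [v_1], [v_2], [v_3], [v_4]
  1-simplices (10): [v_0,v_1], [v_0,v_2], [v_0,v_3], [v_0,v_4], [v_1,v_2], [v_1,v_3], [v_1,v_4], [v_2,v_3], [v_2,v_4], [v_3,v_4]
  2-simplices (5): [v_0,v_1,v_3], [v_0,v_2,v_4], [v_0,v_3,v_4], [v_1,v_2,v_3], [v_1,v_2,v_4]

so the chain groups are C_0 ≅ Z^5, C_1 ≅ Z^10, C_2 ≅ Z^5.

The boundary map ∂_1: C_1 → C_0 maps an edge to its endpoints' difference, ∂[p,q] = q − p. For instance
  ∂[v_1,v_3] = [v_3] − [v_1].
The 5×10 boundary matrix has rank 4 and Smith normal form diag(1,1,1,1).

The boundary map ∂_2: C_2 → C_1 acts by ∂[p,q,r] = [q,r] − [p,r] + [p,q]. For instance
  ∂[v_0,v_2,v_4] = [v_2,v_4] − [v_0,v_4] + [v_0,v_2],
  ∂[v_0,v_3,v_4] = [v_3,v_4] − [v_0,v_4] + [v_0,v_3].
The 10×5 boundary matrix has rank 5 and Smith normal form diag(1,1,1,1,1).

Now H_k = ker ∂_k / im ∂_{k+1}, so:

  H_0: rank C_0 − rank ∂_1 = 5 − 4 = 1, and the invariant factors of ∂_1 are all 1, so H_0 = Z.

H_0 ≅ Z.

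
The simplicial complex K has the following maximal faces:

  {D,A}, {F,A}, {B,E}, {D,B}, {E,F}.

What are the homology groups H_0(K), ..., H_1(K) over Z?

H_0 = Z,  H_1 = Z.

Take the total order A < B < D < E < F on the vertex set. Then K (dimension 1) consists of the simplices:

  0-simplices (5): A, B, D, E, F
  1-simplices (5): AD, AF, BD, BE, EF

giving chain groups C_0 ≅ Z^5, C_1 ≅ Z^5.

Boundary ∂_1: C_1 → C_0 sends each edge [p,q] (with p < q) to q − p. For instance
  ∂BD = D − B.
This gives a 5×5 integer matrix of rank 4; reducing to Smith normal form yields diagonal entries (1,1,1,1).

From H_k ≅ ker(∂_k) / im(∂_{k+1}) we obtain:

  H_0: rank C_0 − rank ∂_1 = 5 − 4 = 1, and the invariant factors of ∂_1 are all 1, so H_0 = Z.
  H_1: rank ker ∂_1 − rank ∂_2 = (5 − 4) − 0 = 1, and there is no ∂_2, so H_1 = Z.

As a check, the Euler characteristic is 5 − 5 = 0, which agrees with 1 − 1 = 0.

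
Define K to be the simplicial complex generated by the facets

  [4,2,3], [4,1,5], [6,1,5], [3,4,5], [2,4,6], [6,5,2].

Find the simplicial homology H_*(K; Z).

H_0 ≅ Z,  H_1 ≅ Z,  H_2 = 0.

We work with the vertex ordering 1 < 2 < 3 < 4 < 5 < 6. The simplices of K, each written with vertices in increasing order, are:

  0-simplices (6): [1], [2], [3], [4], [5], [6]
  1-simplices (12): [1,4], [1,5], [1,6], [2,3], [2,4], [2,5], [2,6], [3,4], [3,5], [4,5], [4,6], [5,6]
  2-simplices (6): [1,4,5], [1,5,6], [2,3,4], [2,4,6], [2,5,6], [3,4,5]

Hence C_0 ≅ Z^6, C_1 ≅ Z^12, C_2 ≅ Z^6.

The boundary map ∂_1: C_1 → C_0 sends each edge [p,q] (with p < q) to q − p. For instance
  ∂[1,5] = [5] − [1].
As a 6×12 matrix over Z this has rank 5, with invariant factors (1,1,1,1,1).

Boundary ∂_2: C_2 → C_1 maps a triangle to the signed sum of its edges. For instance
  ∂[3,4,5] = [4,5] − [3,5] + [3,4],
  ∂[1,4,5] = [4,5] − [1,5] + [1,4].
The 12×6 boundary matrix has rank 6 and Smith normal form diag(1,1,1,1,1,1).

Now H_k = ker ∂_k / im ∂_{k+1}, so:

  H_0: rank C_0 − rank ∂_1 = 6 − 5 = 1, and the invariant factors of ∂_1 are all 1, so H_0 ≅ Z.
  H_1: rank ker ∂_1 − rank ∂_2 = (12 − 5) − 6 = 1, and the invariant factors of ∂_2 are all 1, so H_1 ≅ Z.
  H_2: rank ker ∂_2 − rank ∂_3 = (6 − 6) − 0 = 0, and there is no ∂_3, so H_2 ≅ 0.

(K is a triangulation of the cylinder S^1 x I.)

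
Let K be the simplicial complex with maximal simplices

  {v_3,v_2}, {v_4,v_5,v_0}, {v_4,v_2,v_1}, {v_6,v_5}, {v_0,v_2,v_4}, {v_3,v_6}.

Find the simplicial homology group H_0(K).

Fix the vertex order v_0 < v_1 < v_2 < v_3 < v_4 < v_5 < v_6 and write every simplex with vertices in increasing order. Then dim K = 2 and the simplices of K are:

  0-simplices (7): [v_0], [v_1], [v_2], [v_3], [v_4], [v_5], [v_6]
  1-simplices (10): [v_0,v_2], [v_0,v_4], [v_0,v_5], [v_1,v_2], [v_1,v_4], [v_2,v_3], [v_2,v_4], [v_3,v_6], [v_4,v_5], [v_5,v_6]
  2-simplices (3): [v_0,v_2,v_4], [v_0,v_4,v_5], [v_1,v_2,v_4]

Hence C_0 ≅ Z^7, C_1 ≅ Z^10, C_2 ≅ Z^3.

Boundary ∂_1: C_1 → C_0 sends each edge [p,q] (with p < q) to q − p. For instance
  ∂[v_2,v_4] = [v_4] − [v_2].
As a 7×10 matrix over Z this has rank 6, with invariant factors (1,1,1,1,1,1).

∂_2: C_2 → C_1 maps a triangle to the signed sum of its edges. For instance
  ∂[v_1,v_2,v_4] = [v_2,v_4] − [v_1,v_4] + [v_1,v_2],
  ∂[v_0,v_2,v_4] = [v_2,v_4] − [v_0,v_4] + [v_0,v_2].
This gives a 10×3 integer matrix of rank 3; reducing to Smith normal form yields diagonal entries (1,1,1).

Now H_k = ker ∂_k / im ∂_{k+1}, so:

  H_0: rank C_0 − rank ∂_1 = 7 − 6 = 1, and the invariant factors of ∂_1 are all 1, so H_0 ≅ Z.

H_0 = Z.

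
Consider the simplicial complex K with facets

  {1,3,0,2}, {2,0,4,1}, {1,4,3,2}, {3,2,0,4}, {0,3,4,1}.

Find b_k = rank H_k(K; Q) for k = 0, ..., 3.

Order the vertices as 0 < 1 < 2 < 3 < 4. Listing each simplex with vertices in this order, K has dimension 3 with simplices:

  0-simplices (5): [0], [1], [2], [3], [4]
  1-simplices (10): [0,1], [0,2], [0,3], [0,4], [1,2], [1,3], [1,4], [2,3], [2,4], [3,4]
  2-simplices (10): [0,1,2], [0,1,3], [0,1,4], [0,2,3], [0,2,4], [0,3,4], [1,2,3], [1,2,4], [1,3,4], [2,3,4]
  3-simplices (5): [0,1,2,3], [0,1,2,4], [0,1,3,4], [0,2,3,4], [1,2,3,4]

so the chain groups are C_0 ≅ Z^5, C_1 ≅ Z^10, C_2 ≅ Z^10, C_3 ≅ Z^5.

∂_1: C_1 → C_0 is given by ∂[p,q] = [q] − [p]. For instance
  ∂[2,4] = [4] − [2].
The 5×10 boundary matrix has rank 4 and Smith normal form diag(1,1,1,1).

∂_2: C_2 → C_1 maps a triangle to the signed sum of its edges. For instance
  ∂[1,2,3] = [2,3] − [1,3] + [1,2],
  ∂[0,1,4] = [1,4] − [0,4] + [0,1].
The resulting 10×10 matrix has rank 6, and its Smith normal form has invariant factors (1,1,1,1,1,1).

∂_3: C_3 → C_2 sends each 3-simplex σ to the alternating sum Σ_i (−1)^i (σ with its i-th vertex removed). For instance
  ∂[1,2,3,4] = [2,3,4] − [1,3,4] + [1,2,4] − [1,2,3],
  ∂[0,1,2,3] = [1,2,3] − [0,2,3] + [0,1,3] − [0,1,2].
The resulting 10×5 matrix has rank 4, and its Smith normal form has invariant factors (1,1,1,1).

Computing H_k = (kernel of ∂_k) / (image of ∂_{k+1}):

  H_0: rank C_0 − rank ∂_1 = 5 − 4 = 1, and the invariant factors of ∂_1 are all 1, so H_0 = Z.
  H_1: rank ker ∂_1 − rank ∂_2 = (10 − 4) − 6 = 0, and the invariant factors of ∂_2 are all 1, so H_1 = 0.
  H_2: rank ker ∂_2 − rank ∂_3 = (10 − 6) − 4 = 0, and the invariant factors of ∂_3 are all 1, so H_2 = 0.
  H_3: rank ker ∂_3 − rank ∂_4 = (5 − 4) − 0 = 1, and there is no ∂_4, so H_3 = Z.

As a check, the Euler characteristic is 5 − 10 + 10 − 5 = 0, which agrees with 1 − 0 + 0 − 1 = 0.

Hence the Betti numbers are b_0 = 1, b_1 = 0, b_2 = 0, b_3 = 1.

b_0 = 1, b_1 = 0, b_2 = 0, b_3 = 1.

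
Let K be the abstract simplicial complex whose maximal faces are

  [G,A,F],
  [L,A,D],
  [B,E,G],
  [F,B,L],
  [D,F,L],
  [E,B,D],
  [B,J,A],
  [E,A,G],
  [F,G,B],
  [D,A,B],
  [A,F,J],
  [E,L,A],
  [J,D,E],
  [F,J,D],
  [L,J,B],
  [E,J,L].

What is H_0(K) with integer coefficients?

H_0 ≅ Z.

Fix the vertex order A < B < D < E < F < G < J < L and write every simplex with vertices in increasing order. Then dim K = 2 and the simplices of K are:

  0-simplices (8): A, B, D, E, F, G, J, L
  1-simplices (24): AB, AD, AE, AF, AG, AJ, AL, BD, BE, BF, BG, BJ, BL, DE, DF, DJ, DL, EG, EJ, EL, FG, FJ, FL, JL
  2-simplices (16): ABD, ABJ, ADL, AEG, AEL, AFG, AFJ, BDE, BEG, BFG, BFL, BJL, DEJ, DFJ, DFL, EJL

Hence C_0 ≅ Z^8, C_1 ≅ Z^24, C_2 ≅ Z^16.

∂_1: C_1 → C_0 sends each edge [p,q] (with p < q) to q − p. For instance
  ∂BE = E − B.
This gives a 8×24 integer matrix of rank 7; reducing to Smith normal form yields diagonal entries (1,1,1,1,1,1,1).

Boundary ∂_2: C_2 → C_1 sends each 2-simplex [p,q,r] to [q,r] − [p,r] + [p,q]. For instance
  ∂BFG = FG − BG + BF,
  ∂BDE = DE − BE + BD.
As a 24×16 matrix over Z this has rank 15, with invariant factors (1,1,1,1,1,1,1,1,1,1,1,1,1,1,1).

Reading off H_k = ker ∂_k / im ∂_{k+1}:

  H_0: rank C_0 − rank ∂_1 = 8 − 7 = 1, and the invariant factors of ∂_1 are all 1, so H_0 = Z.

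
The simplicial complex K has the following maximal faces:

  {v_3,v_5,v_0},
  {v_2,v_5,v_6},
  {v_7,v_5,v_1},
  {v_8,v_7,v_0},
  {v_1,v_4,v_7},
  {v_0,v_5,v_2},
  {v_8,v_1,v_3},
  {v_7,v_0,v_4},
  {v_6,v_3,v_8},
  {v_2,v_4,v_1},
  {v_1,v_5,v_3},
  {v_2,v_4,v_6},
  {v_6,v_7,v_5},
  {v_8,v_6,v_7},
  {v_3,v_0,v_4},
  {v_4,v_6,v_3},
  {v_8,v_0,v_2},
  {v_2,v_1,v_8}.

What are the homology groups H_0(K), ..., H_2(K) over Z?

H_0 = Z,  H_1 = Z^2,  H_2 = Z.

We work with the vertex ordering v_0 < v_1 < v_2 < v_3 < v_4 < v_5 < v_6 < v_7 < v_8. The simplices of K, each written with vertices in increasing order, are:

  0-simplices (9): [v_0], [v_1], [v_2], [v_3], [v_4], [v_5], [v_6], [v_7], [v_8]
  1-simplices (27): (27 of them)
  2-simplices (18): (18 of them)

giving chain groups C_0 ≅ Z^9, C_1 ≅ Z^27, C_2 ≅ Z^18.

Boundary ∂_1: C_1 → C_0 maps an edge to its endpoints' difference, ∂[p,q] = q − p.
As a 9×27 matrix over Z this has rank 8, with invariant factors (1,1,1,1,1,1,1,1).

∂_2: C_2 → C_1 sends each 2-simplex [p,q,r] to [q,r] − [p,r] + [p,q]. For instance
  ∂[v_0,v_4,v_7] = [v_4,v_7] − [v_0,v_7] + [v_0,v_4],
  ∂[v_1,v_3,v_8] = [v_3,v_8] − [v_1,v_8] + [v_1,v_3].
The 27×18 boundary matrix has rank 17 and Smith normal form diag(1,1,1,1,1,1,1,1,1,1,1,1,1,1,1,1,1).

Computing H_k = (kernel of ∂_k) / (image of ∂_{k+1}):

  H_0: rank C_0 − rank ∂_1 = 9 − 8 = 1, and the invariant factors of ∂_1 are all 1, so H_0 = Z.
  H_1: rank ker ∂_1 − rank ∂_2 = (27 − 8) − 17 = 2, and the invariant factors of ∂_2 are all 1, so H_1 = Z^2.
  H_2: rank ker ∂_2 − rank ∂_3 = (18 − 17) − 0 = 1, and there is no ∂_3, so H_2 = Z.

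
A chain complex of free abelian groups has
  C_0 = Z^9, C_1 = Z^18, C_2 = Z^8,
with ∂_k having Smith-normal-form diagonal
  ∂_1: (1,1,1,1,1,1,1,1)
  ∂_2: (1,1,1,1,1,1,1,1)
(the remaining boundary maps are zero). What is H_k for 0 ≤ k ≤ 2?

H_0: b_0 = 9 − 0 − 8 = 1; torsion from ∂_1 factors > 1: none. So H_0 ≅ Z.
H_1: b_1 = 18 − 8 − 8 = 2; torsion from ∂_2 factors > 1: none. So H_1 ≅ Z^2.
H_2: b_2 = 8 − 8 − 0 = 0; torsion from ∂_3 factors > 1: none. So H_2 ≅ 0.

H_0 ≅ Z,  H_1 ≅ Z^2,  H_2 = 0.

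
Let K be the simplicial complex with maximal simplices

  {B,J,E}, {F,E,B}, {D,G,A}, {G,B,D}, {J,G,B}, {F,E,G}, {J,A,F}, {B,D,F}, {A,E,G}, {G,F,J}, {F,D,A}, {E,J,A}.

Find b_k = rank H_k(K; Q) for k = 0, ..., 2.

b_0 = 1, b_1 = 0, b_2 = 0.

Order the vertices as A < B < D < E < F < G < J. Listing each simplex with vertices in this order, K has dimension 2 with simplices:

  0-simplices (7): A, B, D, E, F, G, J
  1-simplices (18): AD, AE, AF, AG, AJ, BD, BE, BF, BG, BJ, DF, DG, EF, EG, EJ, FG, FJ, GJ
  2-simplices (12): ADF, ADG, AEG, AEJ, AFJ, BDF, BDG, BEF, BEJ, BGJ, EFG, FGJ

so the chain groups are C_0 ≅ Z^7, C_1 ≅ Z^18, C_2 ≅ Z^12.

∂_1: C_1 → C_0 sends each edge [p,q] (with p < q) to q − p. For instance
  ∂FJ = J − F.
The 7×18 boundary matrix has rank 6 and Smith normal form diag(1,1,1,1,1,1).

∂_2: C_2 → C_1 sends each 2-simplex [p,q,r] to [q,r] − [p,r] + [p,q]. For instance
  ∂FGJ = GJ − FJ + FG,
  ∂AEG = EG − AG + AE.
The resulting 18×12 matrix has rank 12, and its Smith normal form has invariant factors (1,1,1,1,1,1,1,1,1,1,1,2).

Reading off H_k = ker ∂_k / im ∂_{k+1}:

  H_0: rank C_0 − rank ∂_1 = 7 − 6 = 1, and the invariant factors of ∂_1 are all 1, so H_0 = Z.
  H_1: rank ker ∂_1 − rank ∂_2 = (18 − 6) − 12 = 0, and ∂_2 has invariant factor 2 > 1, so H_1 = Z/2Z.
  H_2: rank ker ∂_2 − rank ∂_3 = (12 − 12) − 0 = 0, and there is no ∂_3, so H_2 = 0.

As a check, the Euler characteristic is 7 − 18 + 12 = 1, which agrees with 1 − 0 + 0 = 1.

Hence the Betti numbers are b_0 = 1, b_1 = 0, b_2 = 0.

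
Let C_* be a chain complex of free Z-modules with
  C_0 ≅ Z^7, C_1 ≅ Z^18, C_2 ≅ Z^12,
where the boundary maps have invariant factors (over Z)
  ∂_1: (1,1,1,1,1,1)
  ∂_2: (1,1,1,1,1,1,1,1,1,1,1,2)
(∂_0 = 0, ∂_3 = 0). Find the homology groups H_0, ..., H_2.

H_0 = Z,  H_1 = Z/2,  H_2 = 0.

H_0: b_0 = 7 − 0 − 6 = 1; torsion from ∂_1 factors > 1: none. So H_0 = Z.
H_1: b_1 = 18 − 6 − 12 = 0; torsion from ∂_2 factors > 1: [2]. So H_1 = Z/2.
H_2: b_2 = 12 − 12 − 0 = 0; torsion from ∂_3 factors > 1: none. So H_2 = 0.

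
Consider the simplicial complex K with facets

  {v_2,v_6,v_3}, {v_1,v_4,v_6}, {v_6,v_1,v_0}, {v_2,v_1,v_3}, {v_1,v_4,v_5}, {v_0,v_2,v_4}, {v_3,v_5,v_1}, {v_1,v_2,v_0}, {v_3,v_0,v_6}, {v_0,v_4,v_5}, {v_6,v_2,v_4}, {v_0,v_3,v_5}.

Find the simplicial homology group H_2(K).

Fix the vertex order v_0 < v_1 < v_2 < v_3 < v_4 < v_5 < v_6 and write every simplex with vertices in increasing order. Then dim K = 2 and the simplices of K are:

  0-simplices (7): [v_0], [v_1], [v_2], [v_3], [v_4], [v_5], [v_6]
  1-simplices (18): (18 of them)
  2-simplices (12): (12 of them)

so the chain groups are C_0 ≅ Z^7, C_1 ≅ Z^18, C_2 ≅ Z^12.

∂_1: C_1 → C_0 sends each edge [p,q] (with p < q) to q − p. For instance
  ∂[v_0,v_3] = [v_3] − [v_0].
The 7×18 boundary matrix has rank 6 and Smith normal form diag(1,1,1,1,1,1).

∂_2: C_2 → C_1 acts by ∂[p,q,r] = [q,r] − [p,r] + [p,q]. For instance
  ∂[v_1,v_4,v_6] = [v_4,v_6] − [v_1,v_6] + [v_1,v_4],
  ∂[v_2,v_4,v_6] = [v_4,v_6] − [v_2,v_6] + [v_2,v_4].
The 18×12 boundary matrix has rank 12 and Smith normal form diag(1,1,1,1,1,1,1,1,1,1,1,2).

Reading off H_k = ker ∂_k / im ∂_{k+1}:

  H_2: rank ker ∂_2 − rank ∂_3 = (12 − 12) − 0 = 0, and there is no ∂_3, so H_2 = 0.

H_2 ≅ 0.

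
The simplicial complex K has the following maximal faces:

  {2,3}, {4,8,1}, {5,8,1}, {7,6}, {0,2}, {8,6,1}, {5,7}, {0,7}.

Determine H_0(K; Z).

K has 9 vertices, 12 edges, 3 triangles.
rank ∂_0 = 0, rank ∂_1 = 8 ⇒ b_0 = 9 − 0 − 8 = 1; all invariant factors of ∂_1 are 1 so no torsion. So H_0 ≅ Z.

H_0 = Z.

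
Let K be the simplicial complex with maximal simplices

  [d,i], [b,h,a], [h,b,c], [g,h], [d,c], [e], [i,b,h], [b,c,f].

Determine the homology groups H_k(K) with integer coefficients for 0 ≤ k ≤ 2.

Fix the vertex order a < b < c < d < e < f < g < h < i and write every simplex with vertices in increasing order. Then dim K = 2 and the simplices of K are:

  0-simplices (9): a, b, c, d, e, f, g, h, i
  1-simplices (12): ab, ah, bc, bf, bh, bi, cd, cf, ch, di, gh, hi
  2-simplices (4): abh, bcf, bch, bhi

Hence C_0 ≅ Z^9, C_1 ≅ Z^12, C_2 ≅ Z^4.

The boundary map ∂_1: C_1 → C_0 sends each edge [p,q] (with p < q) to q − p. For instance
  ∂ah = h − a.
This gives a 9×12 integer matrix of rank 7; reducing to Smith normal form yields diagonal entries (1,1,1,1,1,1,1).

∂_2: C_2 → C_1 acts by ∂[p,q,r] = [q,r] − [p,r] + [p,q]. For instance
  ∂abh = bh − ah + ab,
  ∂bcf = cf − bf + bc.
This gives a 12×4 integer matrix of rank 4; reducing to Smith normal form yields diagonal entries (1,1,1,1).

Now H_k = ker ∂_k / im ∂_{k+1}, so:

  H_0: rank C_0 − rank ∂_1 = 9 − 7 = 2, and the invariant factors of ∂_1 are all 1, so H_0 ≅ Z^2.
  H_1: rank ker ∂_1 − rank ∂_2 = (12 − 7) − 4 = 1, and the invariant factors of ∂_2 are all 1, so H_1 ≅ Z.
  H_2: rank ker ∂_2 − rank ∂_3 = (4 − 4) − 0 = 0, and there is no ∂_3, so H_2 ≅ 0.

H_0 ≅ Z^2,  H_1 ≅ Z,  H_2 = 0.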